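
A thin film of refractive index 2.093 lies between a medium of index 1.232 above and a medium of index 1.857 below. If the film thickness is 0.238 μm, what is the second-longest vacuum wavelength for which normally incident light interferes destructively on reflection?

At the upper boundary (n = 1.232 to n = 2.093) the reflected ray undergoes a half-wave phase shift.
Ray reflecting at the bottom interface goes from n = 2.093 toward n = 1.857: no phase shift.
Exactly one π shift → a net half-wave offset.
With one net inversion, destructive interference in reflection requires 2 n t = m λ.
λ = 2 n t / m. The second-longest wavelength is m = 2: λ = 2 × 2.093 × 238 / 2.00 = 498 nm.

498 nm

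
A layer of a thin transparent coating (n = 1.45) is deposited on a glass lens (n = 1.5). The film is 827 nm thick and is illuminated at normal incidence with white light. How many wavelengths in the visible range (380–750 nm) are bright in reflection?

3

Top surface (1.0 → 1.45): reflection off a higher-index medium gives a half-wave phase shift.
Bottom surface (1.45 → 1.5): reflection off a higher-index medium gives a half-wave phase shift.
Net: no relative phase inversion (both shifts match).
For strong reflection here: 2 n t = m λ.
λ = 2 n t / m = 2398 / m nm.
m=3: 799 nm (IR); m=4: 600 nm (visible); m=5: 480 nm (visible); m=6: 400 nm (visible); m=7: 343 nm (UV).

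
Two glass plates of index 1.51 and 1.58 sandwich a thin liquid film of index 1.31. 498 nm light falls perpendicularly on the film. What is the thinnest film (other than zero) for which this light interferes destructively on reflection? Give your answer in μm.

Top surface (1.51 → 1.31): reflection off a lower-index medium gives no phase shift.
Ray reflecting at the bottom interface goes from n = 1.31 toward n = 1.58: a half-wave phase shift.
Exactly one π shift → a net half-wave offset.
So the condition for destructive reflection is 2 n t = m λ.
Minimum nonzero at m = 1: t = λ / (2 n) = 498 / (2 × 1.31) = 190 nm.

0.190 μm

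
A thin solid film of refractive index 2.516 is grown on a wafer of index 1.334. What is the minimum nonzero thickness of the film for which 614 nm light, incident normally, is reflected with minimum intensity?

122 nm

Top surface (1.0 → 2.516): reflection off a higher-index medium gives a half-wave phase shift.
At the lower boundary (n = 2.516 to n = 1.334) the reflected ray undergoes no phase shift.
The two reflections differ by half a wavelength.
With one net inversion, destructive interference in reflection requires 2 n t = m λ.
Minimum nonzero at m = 1: t = λ / (2 n) = 614 / (2 × 2.516) = 122 nm.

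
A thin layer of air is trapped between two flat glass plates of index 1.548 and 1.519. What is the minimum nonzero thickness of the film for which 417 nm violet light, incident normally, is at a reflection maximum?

At the upper boundary (n = 1.548 to n = 1.0) the reflected ray undergoes no phase shift.
At the lower boundary (n = 1.0 to n = 1.519) the reflected ray undergoes a half-wave phase shift.
The two reflections differ by half a wavelength.
For bright reflection here: 2 n t = (m + ½) λ.
Minimum at m = 0: t = λ / (4 n) = 417 / (4 × 1.0) = 104 nm.

104 nm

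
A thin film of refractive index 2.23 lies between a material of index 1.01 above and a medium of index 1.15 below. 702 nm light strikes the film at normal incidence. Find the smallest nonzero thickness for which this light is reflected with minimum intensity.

157 nm

At the upper boundary (n = 1.01 to n = 2.23) the reflected ray undergoes a half-wave phase shift.
At the lower boundary (n = 2.23 to n = 1.15) the reflected ray undergoes no phase shift.
Net: one phase inversion between the two reflected rays.
With one net inversion, destructive interference in reflection requires 2 n t = m λ.
The smallest nonzero thickness corresponds to m = 1: t = m λ / (2 n) = 1.00 × 702 / (2 × 2.23) = 157 nm.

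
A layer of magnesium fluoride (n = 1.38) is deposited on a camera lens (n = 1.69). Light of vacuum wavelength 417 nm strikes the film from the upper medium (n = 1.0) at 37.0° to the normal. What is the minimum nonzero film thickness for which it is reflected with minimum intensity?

At the upper boundary (n = 1.0 to n = 1.38) the reflected ray undergoes a half-wave phase shift.
Ray reflecting at the bottom interface goes from n = 1.38 toward n = 1.69: a half-wave phase shift.
The two reflections carry the same phase change, so no net offset.
With no net inversion, destructive interference in reflection requires 2 n t cos θ_r = (m + ½) λ.
Snell's law: 1.0 sin 37.0° = 1.38 sin θ_r → sin θ_r = 0.436, cos θ_r = 0.900.
Minimum at m = 0: t = λ / (4 n cos θ_r) = 417 / (4 × 1.38 × 0.900) = 83.9 nm.

83.9 nm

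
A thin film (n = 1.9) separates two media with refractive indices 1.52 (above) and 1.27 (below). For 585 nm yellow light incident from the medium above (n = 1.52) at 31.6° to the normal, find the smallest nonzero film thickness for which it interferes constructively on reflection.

Top surface (1.52 → 1.9): reflection off a higher-index medium gives a half-wave phase shift.
Bottom surface (1.9 → 1.27): reflection off a lower-index medium gives no phase shift.
Net: one phase inversion between the two reflected rays.
With one net inversion, constructive interference in reflection requires 2 n t cos θ_r = (m + ½) λ.
Snell's law: 1.52 sin 31.6° = 1.9 sin θ_r → sin θ_r = 0.419, cos θ_r = 0.908.
Minimum at m = 0: t = λ / (4 n cos θ_r) = 585 / (4 × 1.9 × 0.908) = 84.8 nm.

84.8 nm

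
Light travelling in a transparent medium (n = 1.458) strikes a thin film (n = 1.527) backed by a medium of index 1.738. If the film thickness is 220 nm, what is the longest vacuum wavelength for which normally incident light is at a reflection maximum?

672 nm

Ray reflecting at the top interface goes from n = 1.458 toward n = 1.527: a half-wave phase shift.
At the lower boundary (n = 1.527 to n = 1.738) the reflected ray undergoes a half-wave phase shift.
Zero or two π shifts → no net half-wave offset.
With no net inversion, constructive interference in reflection requires 2 n t = m λ.
λ = 2 n t / m. The longest wavelength is m = 1: λ = 2 × 1.527 × 220 / 1.00 = 672 nm.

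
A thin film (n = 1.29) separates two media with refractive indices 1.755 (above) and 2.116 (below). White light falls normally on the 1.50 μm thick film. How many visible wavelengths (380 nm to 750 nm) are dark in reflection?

At the upper boundary (n = 1.755 to n = 1.29) the reflected ray undergoes no phase shift.
At the lower boundary (n = 1.29 to n = 2.116) the reflected ray undergoes a half-wave phase shift.
Exactly one π shift → a net half-wave offset.
With one net inversion, destructive interference in reflection requires 2 n t = m λ.
λ = 2 n t / m = 3870 / m nm.
m=5: 774 nm (IR); m=6: 645 nm (visible); m=7: 553 nm (visible); m=8: 484 nm (visible); m=9: 430 nm (visible); m=10: 387 nm (visible); m=11: 352 nm (UV).

5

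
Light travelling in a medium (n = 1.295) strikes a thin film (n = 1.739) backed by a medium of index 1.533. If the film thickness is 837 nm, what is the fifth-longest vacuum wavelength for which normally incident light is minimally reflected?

Top surface (1.295 → 1.739): reflection off a higher-index medium gives a half-wave phase shift.
Bottom surface (1.739 → 1.533): reflection off a lower-index medium gives no phase shift.
Net: one phase inversion between the two reflected rays.
With one net inversion, destructive interference in reflection requires 2 n t = m λ.
λ = 2 n t / m. The fifth-longest wavelength is m = 5: λ = 2 × 1.739 × 837 / 5.00 = 582 nm.

582 nm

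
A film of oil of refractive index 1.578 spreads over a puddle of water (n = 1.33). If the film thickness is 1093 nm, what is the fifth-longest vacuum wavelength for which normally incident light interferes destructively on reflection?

690 nm

At the upper boundary (n = 1.0 to n = 1.578) the reflected ray undergoes a half-wave phase shift.
At the lower boundary (n = 1.578 to n = 1.33) the reflected ray undergoes no phase shift.
Net: one phase inversion between the two reflected rays.
With one net inversion, destructive interference in reflection requires 2 n t = m λ.
λ = 2 n t / m. The fifth-longest wavelength is m = 5: λ = 2 × 1.578 × 1093 / 5.00 = 690 nm.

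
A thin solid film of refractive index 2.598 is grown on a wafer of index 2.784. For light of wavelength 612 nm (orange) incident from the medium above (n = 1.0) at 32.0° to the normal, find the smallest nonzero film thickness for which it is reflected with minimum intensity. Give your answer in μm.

0.0602 μm

Top surface (1.0 → 2.598): reflection off a higher-index medium gives a half-wave phase shift.
At the lower boundary (n = 2.598 to n = 2.784) the reflected ray undergoes a half-wave phase shift.
Net: no relative phase inversion (both shifts match).
With no net inversion, destructive interference in reflection requires 2 n t cos θ_r = (m + ½) λ.
Snell's law: 1.0 sin 32.0° = 2.598 sin θ_r → sin θ_r = 0.204, cos θ_r = 0.979.
Minimum at m = 0: t = λ / (4 n cos θ_r) = 612 / (4 × 2.598 × 0.979) = 60.2 nm.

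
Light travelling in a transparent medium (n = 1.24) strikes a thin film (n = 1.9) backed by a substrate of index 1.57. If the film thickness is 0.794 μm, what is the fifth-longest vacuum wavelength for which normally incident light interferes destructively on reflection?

Top surface (1.24 → 1.9): reflection off a higher-index medium gives a half-wave phase shift.
At the lower boundary (n = 1.9 to n = 1.57) the reflected ray undergoes no phase shift.
Net: one phase inversion between the two reflected rays.
For dark reflection here: 2 n t = m λ.
λ = 2 n t / m. The fifth-longest wavelength is m = 5: λ = 2 × 1.9 × 794 / 5.00 = 603 nm.

603 nm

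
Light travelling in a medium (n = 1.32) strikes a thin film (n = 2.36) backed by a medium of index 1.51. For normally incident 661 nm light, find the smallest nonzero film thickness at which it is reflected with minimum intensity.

At the upper boundary (n = 1.32 to n = 2.36) the reflected ray undergoes a half-wave phase shift.
At the lower boundary (n = 2.36 to n = 1.51) the reflected ray undergoes no phase shift.
Exactly one π shift → a net half-wave offset.
With one net inversion, destructive interference in reflection requires 2 n t = m λ.
Minimum nonzero at m = 1: t = λ / (2 n) = 661 / (2 × 2.36) = 140 nm.

140 nm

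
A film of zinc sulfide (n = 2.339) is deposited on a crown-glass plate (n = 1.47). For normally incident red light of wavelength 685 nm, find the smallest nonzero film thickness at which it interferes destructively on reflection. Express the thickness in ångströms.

Ray reflecting at the top interface goes from n = 1.0 toward n = 2.339: a half-wave phase shift.
At the lower boundary (n = 2.339 to n = 1.47) the reflected ray undergoes no phase shift.
The two reflections differ by half a wavelength.
So the condition for destructive reflection is 2 n t = m λ.
Minimum nonzero at m = 1: t = λ / (2 n) = 685 / (2 × 2.339) = 146 nm.

1464 Å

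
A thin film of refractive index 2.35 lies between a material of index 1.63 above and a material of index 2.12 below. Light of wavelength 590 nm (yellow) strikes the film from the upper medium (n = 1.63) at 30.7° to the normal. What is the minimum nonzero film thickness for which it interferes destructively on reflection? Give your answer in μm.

Ray reflecting at the top interface goes from n = 1.63 toward n = 2.35: a half-wave phase shift.
Bottom surface (2.35 → 2.12): reflection off a lower-index medium gives no phase shift.
The two reflections differ by half a wavelength.
For weak reflection here: 2 n t cos θ_r = m λ.
Snell's law: 1.63 sin 30.7° = 2.35 sin θ_r → sin θ_r = 0.354, cos θ_r = 0.935.
Minimum nonzero at m = 1: t = λ / (2 n cos θ_r) = 590 / (2 × 2.35 × 0.935) = 134 nm.

0.134 μm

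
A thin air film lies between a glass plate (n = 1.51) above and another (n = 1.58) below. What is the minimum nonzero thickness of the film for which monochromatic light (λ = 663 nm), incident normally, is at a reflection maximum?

Ray reflecting at the top interface goes from n = 1.51 toward n = 1.0: no phase shift.
At the lower boundary (n = 1.0 to n = 1.58) the reflected ray undergoes a half-wave phase shift.
The two reflections differ by half a wavelength.
With one net inversion, constructive interference in reflection requires 2 n t = (m + ½) λ.
Minimum at m = 0: t = λ / (4 n) = 663 / (4 × 1.0) = 166 nm.

166 nm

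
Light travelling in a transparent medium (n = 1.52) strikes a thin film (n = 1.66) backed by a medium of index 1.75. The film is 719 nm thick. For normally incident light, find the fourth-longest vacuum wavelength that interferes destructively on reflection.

At the upper boundary (n = 1.52 to n = 1.66) the reflected ray undergoes a half-wave phase shift.
At the lower boundary (n = 1.66 to n = 1.75) the reflected ray undergoes a half-wave phase shift.
Zero or two π shifts → no net half-wave offset.
So the condition for destructive reflection is 2 n t = (m + ½) λ.
λ = 2 n t / (m + ½). The fourth-longest wavelength is m = 3: λ = 2 × 1.66 × 719 / 3.50 = 682 nm.

682 nm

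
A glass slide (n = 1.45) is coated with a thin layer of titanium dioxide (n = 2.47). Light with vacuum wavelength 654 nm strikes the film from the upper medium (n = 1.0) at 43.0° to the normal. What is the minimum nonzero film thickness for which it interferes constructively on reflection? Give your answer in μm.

0.0689 μm

Top surface (1.0 → 2.47): reflection off a higher-index medium gives a half-wave phase shift.
Ray reflecting at the bottom interface goes from n = 2.47 toward n = 1.45: no phase shift.
Net: one phase inversion between the two reflected rays.
So the condition for constructive reflection is 2 n t cos θ_r = (m + ½) λ.
Snell's law: 1.0 sin 43.0° = 2.47 sin θ_r → sin θ_r = 0.276, cos θ_r = 0.961.
Minimum at m = 0: t = λ / (4 n cos θ_r) = 654 / (4 × 2.47 × 0.961) = 68.9 nm.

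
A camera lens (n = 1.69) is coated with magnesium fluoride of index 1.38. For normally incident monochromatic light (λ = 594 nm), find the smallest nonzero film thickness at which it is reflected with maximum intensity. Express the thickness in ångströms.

2152 Å

At the upper boundary (n = 1.0 to n = 1.38) the reflected ray undergoes a half-wave phase shift.
Ray reflecting at the bottom interface goes from n = 1.38 toward n = 1.69: a half-wave phase shift.
Net: no relative phase inversion (both shifts match).
With no net inversion, constructive interference in reflection requires 2 n t = m λ.
Minimum nonzero at m = 1: t = λ / (2 n) = 594 / (2 × 1.38) = 215 nm.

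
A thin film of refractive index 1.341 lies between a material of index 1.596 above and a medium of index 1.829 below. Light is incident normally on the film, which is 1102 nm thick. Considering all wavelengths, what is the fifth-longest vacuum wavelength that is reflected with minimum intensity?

591 nm

Ray reflecting at the top interface goes from n = 1.596 toward n = 1.341: no phase shift.
Ray reflecting at the bottom interface goes from n = 1.341 toward n = 1.829: a half-wave phase shift.
The two reflections differ by half a wavelength.
For minimum reflection here: 2 n t = m λ.
λ = 2 n t / m. The fifth-longest wavelength is m = 5: λ = 2 × 1.341 × 1102 / 5.00 = 591 nm.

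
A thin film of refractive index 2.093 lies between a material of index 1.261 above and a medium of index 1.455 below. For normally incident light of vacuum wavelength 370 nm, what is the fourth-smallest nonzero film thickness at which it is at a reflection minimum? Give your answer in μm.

0.354 μm

At the upper boundary (n = 1.261 to n = 2.093) the reflected ray undergoes a half-wave phase shift.
Bottom surface (2.093 → 1.455): reflection off a lower-index medium gives no phase shift.
Net: one phase inversion between the two reflected rays.
So the condition for destructive reflection is 2 n t = m λ.
The fourth-smallest nonzero thickness corresponds to m = 4: t = m λ / (2 n) = 4.00 × 370 / (2 × 2.093) = 354 nm.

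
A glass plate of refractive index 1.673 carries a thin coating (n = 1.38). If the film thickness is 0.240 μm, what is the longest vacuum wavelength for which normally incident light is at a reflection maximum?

662 nm

Ray reflecting at the top interface goes from n = 1.0 toward n = 1.38: a half-wave phase shift.
Ray reflecting at the bottom interface goes from n = 1.38 toward n = 1.673: a half-wave phase shift.
The two reflections carry the same phase change, so no net offset.
With no net inversion, constructive interference in reflection requires 2 n t = m λ.
λ = 2 n t / m. The longest wavelength is m = 1: λ = 2 × 1.38 × 240 / 1.00 = 662 nm.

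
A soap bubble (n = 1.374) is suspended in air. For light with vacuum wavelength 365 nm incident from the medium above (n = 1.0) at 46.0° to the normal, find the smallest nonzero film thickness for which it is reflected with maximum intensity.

At the upper boundary (n = 1.0 to n = 1.374) the reflected ray undergoes a half-wave phase shift.
At the lower boundary (n = 1.374 to n = 1.0) the reflected ray undergoes no phase shift.
The two reflections differ by half a wavelength.
For maximum reflection here: 2 n t cos θ_r = (m + ½) λ.
Snell's law: 1.0 sin 46.0° = 1.374 sin θ_r → sin θ_r = 0.524, cos θ_r = 0.852.
Minimum at m = 0: t = λ / (4 n cos θ_r) = 365 / (4 × 1.374 × 0.852) = 77.9 nm.

77.9 nm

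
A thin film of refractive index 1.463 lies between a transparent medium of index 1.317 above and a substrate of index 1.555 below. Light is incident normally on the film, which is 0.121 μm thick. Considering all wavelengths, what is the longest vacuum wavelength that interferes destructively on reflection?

At the upper boundary (n = 1.317 to n = 1.463) the reflected ray undergoes a half-wave phase shift.
Ray reflecting at the bottom interface goes from n = 1.463 toward n = 1.555: a half-wave phase shift.
Net: no relative phase inversion (both shifts match).
For minimum reflection here: 2 n t = (m + ½) λ.
λ = 2 n t / (m + ½). The longest wavelength is m = 0: λ = 2 × 1.463 × 121 / 0.500 = 708 nm.

708 nm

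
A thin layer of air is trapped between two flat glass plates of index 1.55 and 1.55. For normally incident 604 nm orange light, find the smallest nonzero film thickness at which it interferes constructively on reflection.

Ray reflecting at the top interface goes from n = 1.55 toward n = 1.0: no phase shift.
At the lower boundary (n = 1.0 to n = 1.55) the reflected ray undergoes a half-wave phase shift.
Exactly one π shift → a net half-wave offset.
With one net inversion, constructive interference in reflection requires 2 n t = (m + ½) λ.
Minimum at m = 0: t = λ / (4 n) = 604 / (4 × 1.0) = 151 nm.

151 nm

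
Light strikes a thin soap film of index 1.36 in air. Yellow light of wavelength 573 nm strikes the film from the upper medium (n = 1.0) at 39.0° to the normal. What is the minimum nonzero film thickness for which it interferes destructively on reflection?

Top surface (1.0 → 1.36): reflection off a higher-index medium gives a half-wave phase shift.
At the lower boundary (n = 1.36 to n = 1.0) the reflected ray undergoes no phase shift.
The two reflections differ by half a wavelength.
For dark reflection here: 2 n t cos θ_r = m λ.
Snell's law: 1.0 sin 39.0° = 1.36 sin θ_r → sin θ_r = 0.463, cos θ_r = 0.886.
Minimum nonzero at m = 1: t = λ / (2 n cos θ_r) = 573 / (2 × 1.36 × 0.886) = 238 nm.

238 nm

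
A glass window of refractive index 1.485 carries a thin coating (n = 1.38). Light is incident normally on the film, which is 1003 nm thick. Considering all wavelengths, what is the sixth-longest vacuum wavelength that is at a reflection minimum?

503 nm

At the upper boundary (n = 1.0 to n = 1.38) the reflected ray undergoes a half-wave phase shift.
Ray reflecting at the bottom interface goes from n = 1.38 toward n = 1.485: a half-wave phase shift.
Net: no relative phase inversion (both shifts match).
With no net inversion, destructive interference in reflection requires 2 n t = (m + ½) λ.
λ = 2 n t / (m + ½). The sixth-longest wavelength is m = 5: λ = 2 × 1.38 × 1003 / 5.50 = 503 nm.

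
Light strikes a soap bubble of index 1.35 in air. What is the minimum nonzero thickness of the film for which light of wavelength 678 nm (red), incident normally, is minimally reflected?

At the upper boundary (n = 1.0 to n = 1.35) the reflected ray undergoes a half-wave phase shift.
Ray reflecting at the bottom interface goes from n = 1.35 toward n = 1.0: no phase shift.
The two reflections differ by half a wavelength.
For dark reflection here: 2 n t = m λ.
Minimum nonzero at m = 1: t = λ / (2 n) = 678 / (2 × 1.35) = 251 nm.

251 nm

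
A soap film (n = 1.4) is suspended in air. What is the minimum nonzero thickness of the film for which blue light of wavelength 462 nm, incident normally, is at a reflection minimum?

165 nm

At the upper boundary (n = 1.0 to n = 1.4) the reflected ray undergoes a half-wave phase shift.
Bottom surface (1.4 → 1.0): reflection off a lower-index medium gives no phase shift.
The two reflections differ by half a wavelength.
For dark reflection here: 2 n t = m λ.
Minimum nonzero at m = 1: t = λ / (2 n) = 462 / (2 × 1.4) = 165 nm.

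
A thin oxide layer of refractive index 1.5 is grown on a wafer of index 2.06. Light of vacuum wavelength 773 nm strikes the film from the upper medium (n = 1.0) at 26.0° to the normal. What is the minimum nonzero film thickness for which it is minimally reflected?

135 nm

At the upper boundary (n = 1.0 to n = 1.5) the reflected ray undergoes a half-wave phase shift.
Ray reflecting at the bottom interface goes from n = 1.5 toward n = 2.06: a half-wave phase shift.
Zero or two π shifts → no net half-wave offset.
For weak reflection here: 2 n t cos θ_r = (m + ½) λ.
Snell's law: 1.0 sin 26.0° = 1.5 sin θ_r → sin θ_r = 0.292, cos θ_r = 0.956.
Minimum at m = 0: t = λ / (4 n cos θ_r) = 773 / (4 × 1.5 × 0.956) = 135 nm.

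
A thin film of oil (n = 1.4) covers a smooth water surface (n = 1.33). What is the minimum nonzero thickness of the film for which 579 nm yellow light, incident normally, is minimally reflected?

Top surface (1.0 → 1.4): reflection off a higher-index medium gives a half-wave phase shift.
At the lower boundary (n = 1.4 to n = 1.33) the reflected ray undergoes no phase shift.
The two reflections differ by half a wavelength.
With one net inversion, destructive interference in reflection requires 2 n t = m λ.
Minimum nonzero at m = 1: t = λ / (2 n) = 579 / (2 × 1.4) = 207 nm.

207 nm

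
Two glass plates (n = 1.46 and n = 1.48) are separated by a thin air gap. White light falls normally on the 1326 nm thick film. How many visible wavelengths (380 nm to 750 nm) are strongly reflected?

3

Ray reflecting at the top interface goes from n = 1.46 toward n = 1.0: no phase shift.
Bottom surface (1.0 → 1.48): reflection off a higher-index medium gives a half-wave phase shift.
Exactly one π shift → a net half-wave offset.
So the condition for constructive reflection is 2 n t = (m + ½) λ.
λ = 2 n t / (m + ½) = 2652 / (m + ½) nm.
m=3: 758 nm (IR); m=4: 589 nm (visible); m=5: 482 nm (visible); m=6: 408 nm (visible); m=7: 354 nm (UV).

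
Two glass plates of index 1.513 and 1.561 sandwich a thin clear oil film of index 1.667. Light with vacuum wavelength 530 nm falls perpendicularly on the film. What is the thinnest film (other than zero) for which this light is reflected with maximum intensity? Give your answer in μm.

0.0795 μm

At the upper boundary (n = 1.513 to n = 1.667) the reflected ray undergoes a half-wave phase shift.
Bottom surface (1.667 → 1.561): reflection off a lower-index medium gives no phase shift.
The two reflections differ by half a wavelength.
So the condition for constructive reflection is 2 n t = (m + ½) λ.
Minimum at m = 0: t = λ / (4 n) = 530 / (4 × 1.667) = 79.5 nm.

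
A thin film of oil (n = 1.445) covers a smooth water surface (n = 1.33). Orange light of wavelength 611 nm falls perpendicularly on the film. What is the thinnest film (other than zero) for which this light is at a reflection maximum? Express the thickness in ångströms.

Ray reflecting at the top interface goes from n = 1.0 toward n = 1.445: a half-wave phase shift.
Ray reflecting at the bottom interface goes from n = 1.445 toward n = 1.33: no phase shift.
Net: one phase inversion between the two reflected rays.
So the condition for constructive reflection is 2 n t = (m + ½) λ.
Minimum at m = 0: t = λ / (4 n) = 611 / (4 × 1.445) = 106 nm.

1057 Å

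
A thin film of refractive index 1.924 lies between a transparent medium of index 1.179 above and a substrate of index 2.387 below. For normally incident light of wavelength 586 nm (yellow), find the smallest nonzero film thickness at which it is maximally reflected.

Top surface (1.179 → 1.924): reflection off a higher-index medium gives a half-wave phase shift.
Ray reflecting at the bottom interface goes from n = 1.924 toward n = 2.387: a half-wave phase shift.
Net: no relative phase inversion (both shifts match).
So the condition for constructive reflection is 2 n t = m λ.
Minimum nonzero at m = 1: t = λ / (2 n) = 586 / (2 × 1.924) = 152 nm.

152 nm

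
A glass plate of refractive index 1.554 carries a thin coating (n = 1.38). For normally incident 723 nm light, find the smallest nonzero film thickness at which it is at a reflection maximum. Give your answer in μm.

Ray reflecting at the top interface goes from n = 1.0 toward n = 1.38: a half-wave phase shift.
At the lower boundary (n = 1.38 to n = 1.554) the reflected ray undergoes a half-wave phase shift.
The two reflections carry the same phase change, so no net offset.
With no net inversion, constructive interference in reflection requires 2 n t = m λ.
Minimum nonzero at m = 1: t = λ / (2 n) = 723 / (2 × 1.38) = 262 nm.

0.262 μm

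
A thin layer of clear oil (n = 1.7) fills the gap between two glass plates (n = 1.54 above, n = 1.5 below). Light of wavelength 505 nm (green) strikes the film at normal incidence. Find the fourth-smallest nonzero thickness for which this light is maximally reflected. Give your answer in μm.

At the upper boundary (n = 1.54 to n = 1.7) the reflected ray undergoes a half-wave phase shift.
At the lower boundary (n = 1.7 to n = 1.5) the reflected ray undergoes no phase shift.
Net: one phase inversion between the two reflected rays.
With one net inversion, constructive interference in reflection requires 2 n t = (m + ½) λ.
The fourth-smallest nonzero thickness corresponds to m = 3: t = (m + ½) λ / (2 n) = 3.50 × 505 / (2 × 1.7) = 520 nm.

0.520 μm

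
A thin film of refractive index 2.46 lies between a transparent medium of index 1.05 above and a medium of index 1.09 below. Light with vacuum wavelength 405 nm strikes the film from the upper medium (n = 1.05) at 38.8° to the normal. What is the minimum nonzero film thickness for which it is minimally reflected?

85.4 nm

Ray reflecting at the top interface goes from n = 1.05 toward n = 2.46: a half-wave phase shift.
At the lower boundary (n = 2.46 to n = 1.09) the reflected ray undergoes no phase shift.
Exactly one π shift → a net half-wave offset.
So the condition for destructive reflection is 2 n t cos θ_r = m λ.
Snell's law: 1.05 sin 38.8° = 2.46 sin θ_r → sin θ_r = 0.267, cos θ_r = 0.964.
Minimum nonzero at m = 1: t = λ / (2 n cos θ_r) = 405 / (2 × 2.46 × 0.964) = 85.4 nm.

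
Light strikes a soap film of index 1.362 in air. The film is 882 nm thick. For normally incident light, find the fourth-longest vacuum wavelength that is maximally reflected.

686 nm

Ray reflecting at the top interface goes from n = 1.0 toward n = 1.362: a half-wave phase shift.
Bottom surface (1.362 → 1.0): reflection off a lower-index medium gives no phase shift.
Exactly one π shift → a net half-wave offset.
With one net inversion, constructive interference in reflection requires 2 n t = (m + ½) λ.
λ = 2 n t / (m + ½). The fourth-longest wavelength is m = 3: λ = 2 × 1.362 × 882 / 3.50 = 686 nm.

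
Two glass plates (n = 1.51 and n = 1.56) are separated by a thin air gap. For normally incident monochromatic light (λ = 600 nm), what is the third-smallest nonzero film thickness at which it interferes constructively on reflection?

750 nm

Ray reflecting at the top interface goes from n = 1.51 toward n = 1.0: no phase shift.
At the lower boundary (n = 1.0 to n = 1.56) the reflected ray undergoes a half-wave phase shift.
Exactly one π shift → a net half-wave offset.
With one net inversion, constructive interference in reflection requires 2 n t = (m + ½) λ.
The third-smallest nonzero thickness corresponds to m = 2: t = (m + ½) λ / (2 n) = 2.50 × 600 / (2 × 1.0) = 750 nm.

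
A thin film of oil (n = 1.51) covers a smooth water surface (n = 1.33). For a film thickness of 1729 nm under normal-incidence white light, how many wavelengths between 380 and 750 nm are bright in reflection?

Ray reflecting at the top interface goes from n = 1.0 toward n = 1.51: a half-wave phase shift.
At the lower boundary (n = 1.51 to n = 1.33) the reflected ray undergoes no phase shift.
Exactly one π shift → a net half-wave offset.
So the condition for constructive reflection is 2 n t = (m + ½) λ.
λ = 2 n t / (m + ½) = 5222 / (m + ½) nm.
m=6: 803 nm (IR); m=7: 696 nm (visible); m=8: 614 nm (visible); m=9: 550 nm (visible); m=10: 497 nm (visible); m=11: 454 nm (visible); m=12: 418 nm (visible); m=13: 387 nm (visible); m=14: 360 nm (UV).

7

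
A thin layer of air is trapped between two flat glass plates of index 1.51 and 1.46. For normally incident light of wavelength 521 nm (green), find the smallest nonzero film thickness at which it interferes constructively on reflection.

130 nm

Top surface (1.51 → 1.0): reflection off a lower-index medium gives no phase shift.
At the lower boundary (n = 1.0 to n = 1.46) the reflected ray undergoes a half-wave phase shift.
The two reflections differ by half a wavelength.
With one net inversion, constructive interference in reflection requires 2 n t = (m + ½) λ.
Minimum at m = 0: t = λ / (4 n) = 521 / (4 × 1.0) = 130 nm.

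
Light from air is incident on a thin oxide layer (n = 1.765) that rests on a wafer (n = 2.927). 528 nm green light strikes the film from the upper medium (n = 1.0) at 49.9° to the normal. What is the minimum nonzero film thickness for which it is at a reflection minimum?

83.0 nm

At the upper boundary (n = 1.0 to n = 1.765) the reflected ray undergoes a half-wave phase shift.
Ray reflecting at the bottom interface goes from n = 1.765 toward n = 2.927: a half-wave phase shift.
Zero or two π shifts → no net half-wave offset.
So the condition for destructive reflection is 2 n t cos θ_r = (m + ½) λ.
Snell's law: 1.0 sin 49.9° = 1.765 sin θ_r → sin θ_r = 0.433, cos θ_r = 0.901.
Minimum at m = 0: t = λ / (4 n cos θ_r) = 528 / (4 × 1.765 × 0.901) = 83.0 nm.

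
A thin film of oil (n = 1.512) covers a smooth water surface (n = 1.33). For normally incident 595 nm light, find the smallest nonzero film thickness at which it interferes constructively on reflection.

At the upper boundary (n = 1.0 to n = 1.512) the reflected ray undergoes a half-wave phase shift.
At the lower boundary (n = 1.512 to n = 1.33) the reflected ray undergoes no phase shift.
Net: one phase inversion between the two reflected rays.
For maximum reflection here: 2 n t = (m + ½) λ.
Minimum at m = 0: t = λ / (4 n) = 595 / (4 × 1.512) = 98.4 nm.

98.4 nm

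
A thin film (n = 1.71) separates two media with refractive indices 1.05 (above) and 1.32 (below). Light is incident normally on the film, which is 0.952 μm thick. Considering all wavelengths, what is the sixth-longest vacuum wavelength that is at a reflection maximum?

Ray reflecting at the top interface goes from n = 1.05 toward n = 1.71: a half-wave phase shift.
Ray reflecting at the bottom interface goes from n = 1.71 toward n = 1.32: no phase shift.
Exactly one π shift → a net half-wave offset.
With one net inversion, constructive interference in reflection requires 2 n t = (m + ½) λ.
λ = 2 n t / (m + ½). The sixth-longest wavelength is m = 5: λ = 2 × 1.71 × 952 / 5.50 = 592 nm.

592 nm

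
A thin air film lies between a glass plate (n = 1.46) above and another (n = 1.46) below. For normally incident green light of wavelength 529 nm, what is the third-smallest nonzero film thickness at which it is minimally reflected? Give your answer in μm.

Top surface (1.46 → 1.0): reflection off a lower-index medium gives no phase shift.
At the lower boundary (n = 1.0 to n = 1.46) the reflected ray undergoes a half-wave phase shift.
The two reflections differ by half a wavelength.
For weak reflection here: 2 n t = m λ.
The third-smallest nonzero thickness corresponds to m = 3: t = m λ / (2 n) = 3.00 × 529 / (2 × 1.0) = 794 nm.

0.794 μm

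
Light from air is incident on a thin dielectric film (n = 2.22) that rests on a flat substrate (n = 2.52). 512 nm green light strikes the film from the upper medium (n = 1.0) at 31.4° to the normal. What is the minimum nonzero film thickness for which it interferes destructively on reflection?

Top surface (1.0 → 2.22): reflection off a higher-index medium gives a half-wave phase shift.
Ray reflecting at the bottom interface goes from n = 2.22 toward n = 2.52: a half-wave phase shift.
Net: no relative phase inversion (both shifts match).
With no net inversion, destructive interference in reflection requires 2 n t cos θ_r = (m + ½) λ.
Snell's law: 1.0 sin 31.4° = 2.22 sin θ_r → sin θ_r = 0.235, cos θ_r = 0.972.
Minimum at m = 0: t = λ / (4 n cos θ_r) = 512 / (4 × 2.22 × 0.972) = 59.3 nm.

59.3 nm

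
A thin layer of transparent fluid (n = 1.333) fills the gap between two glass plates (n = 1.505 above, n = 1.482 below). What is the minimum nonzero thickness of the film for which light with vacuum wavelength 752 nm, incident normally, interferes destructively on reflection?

282 nm

At the upper boundary (n = 1.505 to n = 1.333) the reflected ray undergoes no phase shift.
At the lower boundary (n = 1.333 to n = 1.482) the reflected ray undergoes a half-wave phase shift.
Exactly one π shift → a net half-wave offset.
So the condition for destructive reflection is 2 n t = m λ.
Minimum nonzero at m = 1: t = λ / (2 n) = 752 / (2 × 1.333) = 282 nm.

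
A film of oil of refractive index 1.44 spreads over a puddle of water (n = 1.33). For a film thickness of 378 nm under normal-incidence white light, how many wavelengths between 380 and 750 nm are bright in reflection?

2

At the upper boundary (n = 1.0 to n = 1.44) the reflected ray undergoes a half-wave phase shift.
At the lower boundary (n = 1.44 to n = 1.33) the reflected ray undergoes no phase shift.
Net: one phase inversion between the two reflected rays.
For maximum reflection here: 2 n t = (m + ½) λ.
λ = 2 n t / (m + ½) = 1089 / (m + ½) nm.
m=0: 2177 nm (IR); m=1: 726 nm (visible); m=2: 435 nm (visible); m=3: 311 nm (UV).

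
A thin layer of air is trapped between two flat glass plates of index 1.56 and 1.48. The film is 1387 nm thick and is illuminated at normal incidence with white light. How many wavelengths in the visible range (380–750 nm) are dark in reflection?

Top surface (1.56 → 1.0): reflection off a lower-index medium gives no phase shift.
At the lower boundary (n = 1.0 to n = 1.48) the reflected ray undergoes a half-wave phase shift.
Exactly one π shift → a net half-wave offset.
With one net inversion, destructive interference in reflection requires 2 n t = m λ.
λ = 2 n t / m = 2774 / m nm.
m=3: 925 nm (IR); m=4: 694 nm (visible); m=5: 555 nm (visible); m=6: 462 nm (visible); m=7: 396 nm (visible); m=8: 347 nm (UV).

4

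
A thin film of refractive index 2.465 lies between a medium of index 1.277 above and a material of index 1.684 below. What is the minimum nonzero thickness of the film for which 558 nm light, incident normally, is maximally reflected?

56.6 nm

Top surface (1.277 → 2.465): reflection off a higher-index medium gives a half-wave phase shift.
Bottom surface (2.465 → 1.684): reflection off a lower-index medium gives no phase shift.
The two reflections differ by half a wavelength.
For bright reflection here: 2 n t = (m + ½) λ.
Minimum at m = 0: t = λ / (4 n) = 558 / (4 × 2.465) = 56.6 nm.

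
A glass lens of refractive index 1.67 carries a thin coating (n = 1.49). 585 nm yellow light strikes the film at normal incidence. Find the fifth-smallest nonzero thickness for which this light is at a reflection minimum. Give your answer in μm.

Top surface (1.0 → 1.49): reflection off a higher-index medium gives a half-wave phase shift.
Bottom surface (1.49 → 1.67): reflection off a higher-index medium gives a half-wave phase shift.
Zero or two π shifts → no net half-wave offset.
With no net inversion, destructive interference in reflection requires 2 n t = (m + ½) λ.
The fifth-smallest nonzero thickness corresponds to m = 4: t = (m + ½) λ / (2 n) = 4.50 × 585 / (2 × 1.49) = 883 nm.

0.883 μm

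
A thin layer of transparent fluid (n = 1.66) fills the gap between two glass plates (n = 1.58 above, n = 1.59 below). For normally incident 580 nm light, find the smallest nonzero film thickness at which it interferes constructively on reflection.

Top surface (1.58 → 1.66): reflection off a higher-index medium gives a half-wave phase shift.
Bottom surface (1.66 → 1.59): reflection off a lower-index medium gives no phase shift.
Net: one phase inversion between the two reflected rays.
So the condition for constructive reflection is 2 n t = (m + ½) λ.
Minimum at m = 0: t = λ / (4 n) = 580 / (4 × 1.66) = 87.3 nm.

87.3 nm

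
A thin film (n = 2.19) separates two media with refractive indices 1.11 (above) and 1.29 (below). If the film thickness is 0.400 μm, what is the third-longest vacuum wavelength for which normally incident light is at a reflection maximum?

Ray reflecting at the top interface goes from n = 1.11 toward n = 2.19: a half-wave phase shift.
Bottom surface (2.19 → 1.29): reflection off a lower-index medium gives no phase shift.
Exactly one π shift → a net half-wave offset.
For strong reflection here: 2 n t = (m + ½) λ.
λ = 2 n t / (m + ½). The third-longest wavelength is m = 2: λ = 2 × 2.19 × 400 / 2.50 = 701 nm.

701 nm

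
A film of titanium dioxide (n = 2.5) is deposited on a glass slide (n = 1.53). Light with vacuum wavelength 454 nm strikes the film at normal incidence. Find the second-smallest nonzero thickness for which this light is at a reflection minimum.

182 nm

Ray reflecting at the top interface goes from n = 1.0 toward n = 2.5: a half-wave phase shift.
Ray reflecting at the bottom interface goes from n = 2.5 toward n = 1.53: no phase shift.
Exactly one π shift → a net half-wave offset.
So the condition for destructive reflection is 2 n t = m λ.
The second-smallest nonzero thickness corresponds to m = 2: t = m λ / (2 n) = 2.00 × 454 / (2 × 2.5) = 182 nm.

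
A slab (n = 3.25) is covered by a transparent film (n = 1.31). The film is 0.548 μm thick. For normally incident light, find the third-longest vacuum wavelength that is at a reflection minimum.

At the upper boundary (n = 1.0 to n = 1.31) the reflected ray undergoes a half-wave phase shift.
Ray reflecting at the bottom interface goes from n = 1.31 toward n = 3.25: a half-wave phase shift.
Net: no relative phase inversion (both shifts match).
So the condition for destructive reflection is 2 n t = (m + ½) λ.
λ = 2 n t / (m + ½). The third-longest wavelength is m = 2: λ = 2 × 1.31 × 548 / 2.50 = 574 nm.

574 nm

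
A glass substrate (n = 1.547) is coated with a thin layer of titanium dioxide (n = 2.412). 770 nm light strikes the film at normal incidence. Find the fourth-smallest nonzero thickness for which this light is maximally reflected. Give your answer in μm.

0.559 μm

Ray reflecting at the top interface goes from n = 1.0 toward n = 2.412: a half-wave phase shift.
At the lower boundary (n = 2.412 to n = 1.547) the reflected ray undergoes no phase shift.
Net: one phase inversion between the two reflected rays.
With one net inversion, constructive interference in reflection requires 2 n t = (m + ½) λ.
The fourth-smallest nonzero thickness corresponds to m = 3: t = (m + ½) λ / (2 n) = 3.50 × 770 / (2 × 2.412) = 559 nm.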